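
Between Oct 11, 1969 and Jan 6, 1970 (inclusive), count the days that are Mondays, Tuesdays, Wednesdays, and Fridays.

50

Oct 11, 1969 is a Saturday.
From Oct 11, 1969 to Jan 6, 1970 is 88 days inclusive.
88 = 7 × 12 + 4, so there are 12 full weeks plus 4 extra days.
Each full week contributes 4 days from the set (Mon, Tue, Wed, Fri): 12 × 4 = 48.
The 4 extra days are Sat, Sun, Mon, Tue — 2 of them qualify.
Total: 48 + 2 = 50.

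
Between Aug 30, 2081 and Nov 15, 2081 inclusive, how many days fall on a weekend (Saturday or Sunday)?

Aug 30, 2081 is a Saturday.
From Aug 30, 2081 to Nov 15, 2081 is 78 days inclusive.
78 = 7 × 11 + 1, so there are 11 full weeks plus 1 extra day.
Each full week contributes 2 weekend days (Sat, Sun): 11 × 2 = 22.
The 1 extra day is Saturday — 1 of them qualifies.
Total: 22 + 1 = 23.

23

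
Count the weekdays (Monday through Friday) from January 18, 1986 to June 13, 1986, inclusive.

105

January 18, 1986 is a Saturday.
That's 147 days from start to end, counting both.
147 = 7 × 21, so the span is exactly 21 full weeks.
Each full week contributes 5 weekdays (Mon–Fri): 21 × 5 = 105.
Total: 105.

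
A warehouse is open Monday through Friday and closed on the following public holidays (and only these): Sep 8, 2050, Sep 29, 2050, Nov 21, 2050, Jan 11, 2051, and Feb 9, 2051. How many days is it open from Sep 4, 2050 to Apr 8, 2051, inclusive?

150 working days

Sep 4, 2050 is a Sunday.
From Sep 4, 2050 to Apr 8, 2051 is 217 days inclusive.
217 = 7 × 31, so the span is exactly 31 full weeks.
Each full week contributes 5 weekdays (Mon–Fri): 31 × 5 = 155.
Holidays: Sep 8, 2050 (Thu); Sep 29, 2050 (Thu); Nov 21, 2050 (Mon); Jan 11, 2051 (Wed); Feb 9, 2051 (Thu).
All 5 holidays fall on weekdays, so subtract 5.
Business days: 155 − 5 = 150.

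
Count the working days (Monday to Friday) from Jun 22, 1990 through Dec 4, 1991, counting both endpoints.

379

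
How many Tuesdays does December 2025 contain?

2025-12-01 is a Monday.
From 2025-12-01 to 2025-12-31 is 31 days inclusive.
31 = 7 × 4 + 3, so there are 4 full weeks plus 3 extra days.
Each full week contributes one Tuesday: 4 so far.
The 3 extra days are Monday, Tuesday, Wednesday — 1 of them qualifies.
Total: 4 + 1 = 5.

5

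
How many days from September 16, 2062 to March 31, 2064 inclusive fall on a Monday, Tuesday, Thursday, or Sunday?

322

September 16, 2062 is a Saturday.
The range spans 563 days (inclusive of both endpoints).
563 = 7 × 80 + 3, so there are 80 full weeks plus 3 extra days.
Each full week contributes 4 days from the set (Mon, Tue, Thu, Sun): 80 × 4 = 320.
The 3 extra days are Saturday, Sunday, Monday — 2 of them qualify.
Total: 320 + 2 = 322.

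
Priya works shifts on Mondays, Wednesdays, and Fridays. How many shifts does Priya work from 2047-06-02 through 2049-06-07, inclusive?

316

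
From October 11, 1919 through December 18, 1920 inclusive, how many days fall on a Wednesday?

62

October 11, 1919 is a Saturday.
That's 435 days from start to end, counting both.
435 = 7 × 62 + 1, so there are 62 full weeks plus 1 extra day.
Each full week contributes one Wednesday: 62 so far.
The 1 extra day is Saturday — none qualify.
Total: 62 + 0 = 62.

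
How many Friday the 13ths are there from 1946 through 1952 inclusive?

Friday-the-13ths by year:
1946: Sep, Dec
1947: Jun
1948: Feb, Aug
1949: May
1950: Jan, Oct
1951: Apr, Jul
1952: Jun

11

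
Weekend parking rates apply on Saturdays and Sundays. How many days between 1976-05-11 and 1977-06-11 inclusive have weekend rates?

113

1976-05-11 is a Tuesday.
That's 397 days from start to end, counting both.
397 = 7 × 56 + 5, so there are 56 full weeks plus 5 extra days.
Each full week contributes 2 weekend days (Sat, Sun): 56 × 2 = 112.
The 5 extra days are Tuesday, Wednesday, Thursday, Friday, Saturday — 1 of them qualifies.
Total: 112 + 1 = 113.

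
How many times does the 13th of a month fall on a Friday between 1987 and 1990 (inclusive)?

8

Friday-the-13ths by year:
1987: Feb, Mar, Nov
1988: May
1989: Jan, Oct
1990: Apr, Jul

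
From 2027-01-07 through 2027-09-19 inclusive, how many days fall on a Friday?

37 Fridays

2027-01-07 is a Thursday.
From 2027-01-07 to 2027-09-19 is 256 days inclusive.
256 = 7 × 36 + 4, so there are 36 full weeks plus 4 extra days.
Each full week contributes one Friday: 36 so far.
The 4 extra days are Thu, Fri, Sat, Sun — 1 of them qualifies.
Total: 36 + 1 = 37.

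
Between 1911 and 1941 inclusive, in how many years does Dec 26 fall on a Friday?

Day of week of December 26 in each year:
1911: Tue, 1912: Thu, 1913: Fri ✓, 1914: Sat, 1915: Sun, 1916: Tue, 1917: Wed, 1918: Thu, 1919: Fri ✓, 1920: Sun, 1921: Mon, 1922: Tue, 1923: Wed, 1924: Fri ✓, 1925: Sat, 1926: Sun, 1927: Mon, 1928: Wed, 1929: Thu, 1930: Fri ✓, 1931: Sat, 1932: Mon, 1933: Tue, 1934: Wed, 1935: Thu, 1936: Sat, 1937: Sun, 1938: Mon, 1939: Tue, 1940: Thu, 1941: Fri ✓
Fridays: 1913, 1919, 1924, 1930, 1941.

5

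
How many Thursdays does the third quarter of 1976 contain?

1 July 1976 is a Thursday.
From 1 July 1976 to 30 September 1976 is 92 days inclusive.
92 = 7 × 13 + 1, so there are 13 full weeks plus 1 extra day.
Each full week contributes one Thursday: 13 so far.
The 1 extra day is Thursday — 1 of them qualifies.
Total: 13 + 1 = 14.

14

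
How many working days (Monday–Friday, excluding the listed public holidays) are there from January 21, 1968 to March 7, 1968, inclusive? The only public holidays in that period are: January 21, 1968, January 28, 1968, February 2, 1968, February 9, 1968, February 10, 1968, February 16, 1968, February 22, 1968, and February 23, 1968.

29

January 21, 1968 is a Sunday.
The range spans 47 days (inclusive of both endpoints).
47 = 7 × 6 + 5, so there are 6 full weeks plus 5 extra days.
Each full week contributes 5 weekdays (Mon–Fri): 6 × 5 = 30.
The 5 extra days are Sunday, Monday, Tuesday, Wednesday, Thursday — 4 of them qualify.
Total: 30 + 4 = 34.
Holidays: January 21, 1968 (Sun); January 28, 1968 (Sun); February 2, 1968 (Fri); February 9, 1968 (Fri); February 10, 1968 (Sat); February 16, 1968 (Fri); February 22, 1968 (Thu); February 23, 1968 (Fri).
5 of the 8 holidays fall on weekdays; the rest are weekends and were already excluded.
Business days: 34 − 5 = 29.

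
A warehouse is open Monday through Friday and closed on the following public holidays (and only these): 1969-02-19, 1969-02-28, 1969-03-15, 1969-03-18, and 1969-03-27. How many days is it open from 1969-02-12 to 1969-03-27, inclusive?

1969-02-12 is a Wednesday.
That's 44 days from start to end, counting both.
44 = 7 × 6 + 2, so there are 6 full weeks plus 2 extra days.
Each full week contributes 5 weekdays (Mon–Fri): 6 × 5 = 30.
The 2 extra days are Wednesday, Thursday — 2 of them qualify.
Total: 30 + 2 = 32.
Holidays: 1969-02-19 (Wed); 1969-02-28 (Fri); 1969-03-15 (Sat); 1969-03-18 (Tue); 1969-03-27 (Thu).
4 of the 5 holidays fall on weekdays; the rest are weekends and were already excluded.
Business days: 32 − 4 = 28.

28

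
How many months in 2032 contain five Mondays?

A month has five Mondays exactly when Monday falls within its first (length − 28) days.
Jan: 31 days, starts Thu → 5 of Thu, Fri, Sat
Feb: 29 days, starts Sun → 5 of Sun
Mar: 31 days, starts Mon → 5 of Mon, Tue, Wed ✓
Apr: 30 days, starts Thu → 5 of Thu, Fri
May: 31 days, starts Sat → 5 of Sat, Sun, Mon ✓
Jun: 30 days, starts Tue → 5 of Tue, Wed
Jul: 31 days, starts Thu → 5 of Thu, Fri, Sat
Aug: 31 days, starts Sun → 5 of Sun, Mon, Tue ✓
Sep: 30 days, starts Wed → 5 of Wed, Thu
Oct: 31 days, starts Fri → 5 of Fri, Sat, Sun
Nov: 30 days, starts Mon → 5 of Mon, Tue ✓
Dec: 31 days, starts Wed → 5 of Wed, Thu, Fri
Months with five Mondays: Mar, May, Aug, Nov.

4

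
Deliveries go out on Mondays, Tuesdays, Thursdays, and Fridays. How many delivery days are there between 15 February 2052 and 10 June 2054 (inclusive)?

15 February 2052 is a Thursday.
The range spans 847 days (inclusive of both endpoints).
847 = 7 × 121, so the span is exactly 121 full weeks.
Each full week contributes 4 days from the set (Mon, Tue, Thu, Fri): 121 × 4 = 484.
Total: 484.

484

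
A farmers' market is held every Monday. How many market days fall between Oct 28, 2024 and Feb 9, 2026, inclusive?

68 Mondays

Oct 28, 2024 is a Monday.
The range spans 470 days (inclusive of both endpoints).
470 = 7 × 67 + 1, so there are 67 full weeks plus 1 extra day.
Each full week contributes one Monday: 67 so far.
The 1 extra day is Mon — 1 of them qualifies.
Total: 67 + 1 = 68.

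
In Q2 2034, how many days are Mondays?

13

Apr 1, 2034 is a Saturday.
From Apr 1, 2034 to Jun 30, 2034 is 91 days inclusive.
91 = 7 × 13, so the span is exactly 13 full weeks.
Each full week contributes one Monday: 13 so far.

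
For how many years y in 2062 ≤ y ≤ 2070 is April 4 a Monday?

Day of week of April 4 in each year:
2062: Tue, 2063: Wed, 2064: Fri, 2065: Sat, 2066: Sun, 2067: Mon ✓, 2068: Wed, 2069: Thu, 2070: Fri
Mondays: 2067.

1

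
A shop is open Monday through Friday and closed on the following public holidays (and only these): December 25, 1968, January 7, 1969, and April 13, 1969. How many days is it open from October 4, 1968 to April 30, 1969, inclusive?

147 working days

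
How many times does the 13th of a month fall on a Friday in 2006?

The 13th falls on a Friday when the month's 13th has weekday Fri.
Jan 13 is Fri ✓; Feb 13 is Mon; Mar 13 is Mon; Apr 13 is Thu; May 13 is Sat; Jun 13 is Tue; Jul 13 is Thu; Aug 13 is Sun; Sep 13 is Wed; Oct 13 is Fri ✓; Nov 13 is Mon; Dec 13 is Wed.
Friday the 13ths: Jan, Oct.

2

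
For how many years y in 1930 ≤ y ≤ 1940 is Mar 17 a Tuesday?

2

Day of week of March 17 in each year:
1930: Mon, 1931: Tue ✓, 1932: Thu, 1933: Fri, 1934: Sat, 1935: Sun, 1936: Tue ✓, 1937: Wed, 1938: Thu, 1939: Fri, 1940: Sun
Tuesdays: 1931, 1936.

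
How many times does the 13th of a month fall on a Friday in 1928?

The 13th falls on a Friday when the month's 13th has weekday Fri.
Jan 13 is Fri ✓; Feb 13 is Mon; Mar 13 is Tue; Apr 13 is Fri ✓; May 13 is Sun; Jun 13 is Wed; Jul 13 is Fri ✓; Aug 13 is Mon; Sep 13 is Thu; Oct 13 is Sat; Nov 13 is Tue; Dec 13 is Thu.
Friday the 13ths: Jan, Apr, Jul.

3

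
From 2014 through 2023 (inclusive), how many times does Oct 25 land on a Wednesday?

2

Day of week of October 25 in each year:
2014: Sat, 2015: Sun, 2016: Tue, 2017: Wed ✓, 2018: Thu, 2019: Fri, 2020: Sun, 2021: Mon, 2022: Tue, 2023: Wed ✓
Wednesdays: 2017, 2023.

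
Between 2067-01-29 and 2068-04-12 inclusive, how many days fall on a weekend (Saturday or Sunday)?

126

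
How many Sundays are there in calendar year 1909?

52

Jan 1, 1909 is a Friday.
From Jan 1, 1909 to Dec 31, 1909 is 365 days inclusive.
365 = 7 × 52 + 1, so there are 52 full weeks plus 1 extra day.
Each full week contributes one Sunday: 52 so far.
The 1 extra day is Friday — none qualify.
Total: 52 + 0 = 52.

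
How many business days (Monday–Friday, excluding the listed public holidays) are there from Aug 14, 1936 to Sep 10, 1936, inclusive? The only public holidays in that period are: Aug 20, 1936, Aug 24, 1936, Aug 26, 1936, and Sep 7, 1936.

Aug 14, 1936 is a Friday.
That's 28 days from start to end, counting both.
28 = 7 × 4, so the span is exactly 4 full weeks.
Each full week contributes 5 weekdays (Mon–Fri): 4 × 5 = 20.
Holidays: Aug 20, 1936 (Thu); Aug 24, 1936 (Mon); Aug 26, 1936 (Wed); Sep 7, 1936 (Mon).
All 4 holidays fall on weekdays, so subtract 4.
Business days: 20 − 4 = 16.

16 business days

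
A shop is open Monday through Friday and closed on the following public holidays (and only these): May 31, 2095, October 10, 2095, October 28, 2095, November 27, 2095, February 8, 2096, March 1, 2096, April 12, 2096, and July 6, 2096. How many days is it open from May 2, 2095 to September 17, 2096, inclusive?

354 business days

May 2, 2095 is a Monday.
The range spans 505 days (inclusive of both endpoints).
505 = 7 × 72 + 1, so there are 72 full weeks plus 1 extra day.
Each full week contributes 5 weekdays (Mon–Fri): 72 × 5 = 360.
The 1 extra day is Mon — 1 of them qualifies.
Total: 360 + 1 = 361.
Holidays: May 31, 2095 (Tue); October 10, 2095 (Mon); October 28, 2095 (Fri); November 27, 2095 (Sun); February 8, 2096 (Wed); March 1, 2096 (Thu); April 12, 2096 (Thu); July 6, 2096 (Fri).
7 of the 8 holidays fall on weekdays; the rest are weekends and were already excluded.
Business days: 361 − 7 = 354.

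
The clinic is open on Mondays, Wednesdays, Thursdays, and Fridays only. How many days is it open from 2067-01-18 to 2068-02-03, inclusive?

219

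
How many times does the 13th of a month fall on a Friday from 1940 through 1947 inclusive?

13

Friday-the-13ths by year:
1940: Sep, Dec
1941: Jun
1942: Feb, Mar, Nov
1943: Aug
1944: Oct
1945: Apr, Jul
1946: Sep, Dec
1947: Jun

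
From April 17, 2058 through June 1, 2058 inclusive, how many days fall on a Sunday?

April 17, 2058 is a Wednesday.
From April 17, 2058 to June 1, 2058 is 46 days inclusive.
46 = 7 × 6 + 4, so there are 6 full weeks plus 4 extra days.
Each full week contributes one Sunday: 6 so far.
The 4 extra days are Wed, Thu, Fri, Sat — none qualify.
Total: 6 + 0 = 6.

6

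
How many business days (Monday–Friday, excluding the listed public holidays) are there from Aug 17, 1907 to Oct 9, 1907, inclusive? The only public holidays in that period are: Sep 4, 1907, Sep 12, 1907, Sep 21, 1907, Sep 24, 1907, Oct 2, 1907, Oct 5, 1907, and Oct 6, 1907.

34

Aug 17, 1907 is a Saturday.
That's 54 days from start to end, counting both.
54 = 7 × 7 + 5, so there are 7 full weeks plus 5 extra days.
Each full week contributes 5 weekdays (Mon–Fri): 7 × 5 = 35.
The 5 extra days are Sat, Sun, Mon, Tue, Wed — 3 of them qualify.
Total: 35 + 3 = 38.
Holidays: Sep 4, 1907 (Wed); Sep 12, 1907 (Thu); Sep 21, 1907 (Sat); Sep 24, 1907 (Tue); Oct 2, 1907 (Wed); Oct 5, 1907 (Sat); Oct 6, 1907 (Sun).
4 of the 7 holidays fall on weekdays; the rest are weekends and were already excluded.
Business days: 38 − 4 = 34.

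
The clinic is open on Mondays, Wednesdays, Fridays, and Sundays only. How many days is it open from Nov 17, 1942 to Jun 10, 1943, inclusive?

117

Nov 17, 1942 is a Tuesday.
That's 206 days from start to end, counting both.
206 = 7 × 29 + 3, so there are 29 full weeks plus 3 extra days.
Each full week contributes 4 days from the set (Mon, Wed, Fri, Sun): 29 × 4 = 116.
The 3 extra days are Tuesday, Wednesday, Thursday — 1 of them qualifies.
Total: 116 + 1 = 117.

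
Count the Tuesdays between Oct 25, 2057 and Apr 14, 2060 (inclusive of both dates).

Oct 25, 2057 is a Thursday.
From Oct 25, 2057 to Apr 14, 2060 is 903 days inclusive.
903 = 7 × 129, so the span is exactly 129 full weeks.
Each full week contributes one Tuesday: 129 so far.

129 Tuesdays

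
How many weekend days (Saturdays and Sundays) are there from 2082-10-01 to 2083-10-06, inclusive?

106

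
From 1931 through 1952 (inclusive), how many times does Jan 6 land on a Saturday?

Day of week of January 6 in each year:
1931: Tue, 1932: Wed, 1933: Fri, 1934: Sat ✓, 1935: Sun, 1936: Mon, 1937: Wed, 1938: Thu, 1939: Fri, 1940: Sat ✓, 1941: Mon, 1942: Tue, 1943: Wed, 1944: Thu, 1945: Sat ✓, 1946: Sun, 1947: Mon, 1948: Tue, 1949: Thu, 1950: Fri, 1951: Sat ✓, 1952: Sun
Saturdays: 1934, 1940, 1945, 1951.

4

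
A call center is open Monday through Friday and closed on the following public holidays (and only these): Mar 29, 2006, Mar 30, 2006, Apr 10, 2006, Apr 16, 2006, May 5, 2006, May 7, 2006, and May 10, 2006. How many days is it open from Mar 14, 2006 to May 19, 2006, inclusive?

Mar 14, 2006 is a Tuesday.
From Mar 14, 2006 to May 19, 2006 is 67 days inclusive.
67 = 7 × 9 + 4, so there are 9 full weeks plus 4 extra days.
Each full week contributes 5 weekdays (Mon–Fri): 9 × 5 = 45.
The 4 extra days are Tue, Wed, Thu, Fri — 4 of them qualify.
Total: 45 + 4 = 49.
Holidays: Mar 29, 2006 (Wed); Mar 30, 2006 (Thu); Apr 10, 2006 (Mon); Apr 16, 2006 (Sun); May 5, 2006 (Fri); May 7, 2006 (Sun); May 10, 2006 (Wed).
5 of the 7 holidays fall on weekdays; the rest are weekends and were already excluded.
Business days: 49 − 5 = 44.

44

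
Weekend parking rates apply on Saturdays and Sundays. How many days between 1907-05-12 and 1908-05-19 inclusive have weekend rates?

107

1907-05-12 is a Sunday.
From 1907-05-12 to 1908-05-19 is 374 days inclusive.
374 = 7 × 53 + 3, so there are 53 full weeks plus 3 extra days.
Each full week contributes 2 weekend days (Sat, Sun): 53 × 2 = 106.
The 3 extra days are Sun, Mon, Tue — 1 of them qualifies.
Total: 106 + 1 = 107.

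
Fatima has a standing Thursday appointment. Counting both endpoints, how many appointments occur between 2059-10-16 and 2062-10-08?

156 Thursdays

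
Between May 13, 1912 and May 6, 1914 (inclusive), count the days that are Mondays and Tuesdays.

208

May 13, 1912 is a Monday.
That's 724 days from start to end, counting both.
724 = 7 × 103 + 3, so there are 103 full weeks plus 3 extra days.
Each full week contributes 2 days from the set (Mon, Tue): 103 × 2 = 206.
The 3 extra days are Mon, Tue, Wed — 2 of them qualify.
Total: 206 + 2 = 208.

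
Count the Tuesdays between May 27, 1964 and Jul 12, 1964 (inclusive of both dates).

6

May 27, 1964 is a Wednesday.
That's 47 days from start to end, counting both.
47 = 7 × 6 + 5, so there are 6 full weeks plus 5 extra days.
Each full week contributes one Tuesday: 6 so far.
The 5 extra days are Wed, Thu, Fri, Sat, Sun — none qualify.
Total: 6 + 0 = 6.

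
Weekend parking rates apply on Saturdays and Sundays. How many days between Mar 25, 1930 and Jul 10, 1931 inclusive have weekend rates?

Mar 25, 1930 is a Tuesday.
That's 473 days from start to end, counting both.
473 = 7 × 67 + 4, so there are 67 full weeks plus 4 extra days.
Each full week contributes 2 weekend days (Sat, Sun): 67 × 2 = 134.
The 4 extra days are Tuesday, Wednesday, Thursday, Friday — none qualify.
Total: 134 + 0 = 134.

134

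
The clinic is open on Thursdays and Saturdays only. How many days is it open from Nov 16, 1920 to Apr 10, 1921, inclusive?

42

Nov 16, 1920 is a Tuesday.
That's 146 days from start to end, counting both.
146 = 7 × 20 + 6, so there are 20 full weeks plus 6 extra days.
Each full week contributes 2 days from the set (Thu, Sat): 20 × 2 = 40.
The 6 extra days are Tue, Wed, Thu, Fri, Sat, Sun — 2 of them qualify.
Total: 40 + 2 = 42.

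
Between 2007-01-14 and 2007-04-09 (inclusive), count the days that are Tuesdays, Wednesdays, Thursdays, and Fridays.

48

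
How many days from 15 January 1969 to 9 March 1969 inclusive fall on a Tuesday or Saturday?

15 January 1969 is a Wednesday.
The range spans 54 days (inclusive of both endpoints).
54 = 7 × 7 + 5, so there are 7 full weeks plus 5 extra days.
Each full week contributes 2 days from the set (Tue, Sat): 7 × 2 = 14.
The 5 extra days are Wednesday, Thursday, Friday, Saturday, Sunday — 1 of them qualifies.
Total: 14 + 1 = 15.

15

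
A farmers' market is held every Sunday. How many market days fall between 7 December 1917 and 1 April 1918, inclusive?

17

7 December 1917 is a Friday.
The range spans 116 days (inclusive of both endpoints).
116 = 7 × 16 + 4, so there are 16 full weeks plus 4 extra days.
Each full week contributes one Sunday: 16 so far.
The 4 extra days are Fri, Sat, Sun, Mon — 1 of them qualifies.
Total: 16 + 1 = 17.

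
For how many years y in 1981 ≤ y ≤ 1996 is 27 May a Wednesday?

3

Day of week of May 27 in each year:
1981: Wed ✓, 1982: Thu, 1983: Fri, 1984: Sun, 1985: Mon, 1986: Tue, 1987: Wed ✓, 1988: Fri, 1989: Sat, 1990: Sun, 1991: Mon, 1992: Wed ✓, 1993: Thu, 1994: Fri, 1995: Sat, 1996: Mon
Wednesdays: 1981, 1987, 1992.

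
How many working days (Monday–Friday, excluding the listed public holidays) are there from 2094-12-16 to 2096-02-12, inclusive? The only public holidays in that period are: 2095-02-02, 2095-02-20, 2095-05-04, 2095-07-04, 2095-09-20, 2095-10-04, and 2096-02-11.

297 working days

2094-12-16 is a Thursday.
That's 424 days from start to end, counting both.
424 = 7 × 60 + 4, so there are 60 full weeks plus 4 extra days.
Each full week contributes 5 weekdays (Mon–Fri): 60 × 5 = 300.
The 4 extra days are Thursday, Friday, Saturday, Sunday — 2 of them qualify.
Total: 300 + 2 = 302.
Holidays: 2095-02-02 (Wed); 2095-02-20 (Sun); 2095-05-04 (Wed); 2095-07-04 (Mon); 2095-09-20 (Tue); 2095-10-04 (Tue); 2096-02-11 (Sat).
5 of the 7 holidays fall on weekdays; the rest are weekends and were already excluded.
Business days: 302 − 5 = 297.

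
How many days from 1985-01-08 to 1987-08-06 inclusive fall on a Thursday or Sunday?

269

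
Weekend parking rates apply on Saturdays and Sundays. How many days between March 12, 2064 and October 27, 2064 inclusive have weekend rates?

66

March 12, 2064 is a Wednesday.
From March 12, 2064 to October 27, 2064 is 230 days inclusive.
230 = 7 × 32 + 6, so there are 32 full weeks plus 6 extra days.
Each full week contributes 2 weekend days (Sat, Sun): 32 × 2 = 64.
The 6 extra days are Wed, Thu, Fri, Sat, Sun, Mon — 2 of them qualify.
Total: 64 + 2 = 66.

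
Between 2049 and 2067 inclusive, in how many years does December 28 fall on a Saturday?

2

Day of week of December 28 in each year:
2049: Tue, 2050: Wed, 2051: Thu, 2052: Sat ✓, 2053: Sun, 2054: Mon, 2055: Tue, 2056: Thu, 2057: Fri, 2058: Sat ✓, 2059: Sun, 2060: Tue, 2061: Wed, 2062: Thu, 2063: Fri, 2064: Sun, 2065: Mon, 2066: Tue, 2067: Wed
Saturdays: 2052, 2058.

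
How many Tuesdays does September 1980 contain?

1980-09-01 is a Monday.
From 1980-09-01 to 1980-09-30 is 30 days inclusive.
30 = 7 × 4 + 2, so there are 4 full weeks plus 2 extra days.
Each full week contributes one Tuesday: 4 so far.
The 2 extra days are Mon, Tue — 1 of them qualifies.
Total: 4 + 1 = 5.

5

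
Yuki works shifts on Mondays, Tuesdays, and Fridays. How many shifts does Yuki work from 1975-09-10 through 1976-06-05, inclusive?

115

1975-09-10 is a Wednesday.
The range spans 270 days (inclusive of both endpoints).
270 = 7 × 38 + 4, so there are 38 full weeks plus 4 extra days.
Each full week contributes 3 days from the set (Mon, Tue, Fri): 38 × 3 = 114.
The 4 extra days are Wed, Thu, Fri, Sat — 1 of them qualifies.
Total: 114 + 1 = 115.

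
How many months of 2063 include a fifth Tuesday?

A month has five Tuesdays exactly when Tuesday falls within its first (length − 28) days.
Jan: 31 days, starts Mon → 5 of Mon, Tue, Wed ✓
Feb: 28 days, starts Thu → 5 of (none)
Mar: 31 days, starts Thu → 5 of Thu, Fri, Sat
Apr: 30 days, starts Sun → 5 of Sun, Mon
May: 31 days, starts Tue → 5 of Tue, Wed, Thu ✓
Jun: 30 days, starts Fri → 5 of Fri, Sat
Jul: 31 days, starts Sun → 5 of Sun, Mon, Tue ✓
Aug: 31 days, starts Wed → 5 of Wed, Thu, Fri
Sep: 30 days, starts Sat → 5 of Sat, Sun
Oct: 31 days, starts Mon → 5 of Mon, Tue, Wed ✓
Nov: 30 days, starts Thu → 5 of Thu, Fri
Dec: 31 days, starts Sat → 5 of Sat, Sun, Mon
Months with five Tuesdays: Jan, May, Jul, Oct.

4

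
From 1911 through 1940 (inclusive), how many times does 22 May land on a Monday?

Day of week of May 22 in each year:
1911: Mon ✓, 1912: Wed, 1913: Thu, 1914: Fri, 1915: Sat, 1916: Mon ✓, 1917: Tue, 1918: Wed, 1919: Thu, 1920: Sat, 1921: Sun, 1922: Mon ✓, 1923: Tue, 1924: Thu, 1925: Fri, 1926: Sat, 1927: Sun, 1928: Tue, 1929: Wed, 1930: Thu, 1931: Fri, 1932: Sun, 1933: Mon ✓, 1934: Tue, 1935: Wed, 1936: Fri, 1937: Sat, 1938: Sun, 1939: Mon ✓, 1940: Wed
Mondays: 1911, 1916, 1922, 1933, 1939.

5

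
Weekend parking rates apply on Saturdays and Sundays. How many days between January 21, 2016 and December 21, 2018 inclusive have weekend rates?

304

January 21, 2016 is a Thursday.
That's 1066 days from start to end, counting both.
1066 = 7 × 152 + 2, so there are 152 full weeks plus 2 extra days.
Each full week contributes 2 weekend days (Sat, Sun): 152 × 2 = 304.
The 2 extra days are Thursday, Friday — none qualify.
Total: 304 + 0 = 304.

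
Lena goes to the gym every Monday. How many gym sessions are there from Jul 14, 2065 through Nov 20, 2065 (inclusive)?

Jul 14, 2065 is a Tuesday.
The range spans 130 days (inclusive of both endpoints).
130 = 7 × 18 + 4, so there are 18 full weeks plus 4 extra days.
Each full week contributes one Monday: 18 so far.
The 4 extra days are Tue, Wed, Thu, Fri — none qualify.
Total: 18 + 0 = 18.

18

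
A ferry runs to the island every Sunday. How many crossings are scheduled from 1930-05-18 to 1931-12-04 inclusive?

81 Sundays

1930-05-18 is a Sunday.
That's 566 days from start to end, counting both.
566 = 7 × 80 + 6, so there are 80 full weeks plus 6 extra days.
Each full week contributes one Sunday: 80 so far.
The 6 extra days are Sun, Mon, Tue, Wed, Thu, Fri — 1 of them qualifies.
Total: 80 + 1 = 81.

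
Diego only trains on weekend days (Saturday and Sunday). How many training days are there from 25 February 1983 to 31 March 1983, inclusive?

10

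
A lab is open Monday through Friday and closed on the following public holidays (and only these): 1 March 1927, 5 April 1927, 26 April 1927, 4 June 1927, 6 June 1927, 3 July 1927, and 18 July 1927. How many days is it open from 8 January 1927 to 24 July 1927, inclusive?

135 business days

8 January 1927 is a Saturday.
From 8 January 1927 to 24 July 1927 is 198 days inclusive.
198 = 7 × 28 + 2, so there are 28 full weeks plus 2 extra days.
Each full week contributes 5 weekdays (Mon–Fri): 28 × 5 = 140.
The 2 extra days are Sat, Sun — none qualify.
Total: 140 + 0 = 140.
Holidays: 1 March 1927 (Tue); 5 April 1927 (Tue); 26 April 1927 (Tue); 4 June 1927 (Sat); 6 June 1927 (Mon); 3 July 1927 (Sun); 18 July 1927 (Mon).
5 of the 7 holidays fall on weekdays; the rest are weekends and were already excluded.
Business days: 140 − 5 = 135.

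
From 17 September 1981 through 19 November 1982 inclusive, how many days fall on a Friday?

17 September 1981 is a Thursday.
From 17 September 1981 to 19 November 1982 is 429 days inclusive.
429 = 7 × 61 + 2, so there are 61 full weeks plus 2 extra days.
Each full week contributes one Friday: 61 so far.
The 2 extra days are Thursday, Friday — 1 of them qualifies.
Total: 61 + 1 = 62.

62 Fridays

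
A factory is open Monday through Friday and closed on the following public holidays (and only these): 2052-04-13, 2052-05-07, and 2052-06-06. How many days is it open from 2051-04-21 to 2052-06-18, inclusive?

2051-04-21 is a Friday.
From 2051-04-21 to 2052-06-18 is 425 days inclusive.
425 = 7 × 60 + 5, so there are 60 full weeks plus 5 extra days.
Each full week contributes 5 weekdays (Mon–Fri): 60 × 5 = 300.
The 5 extra days are Fri, Sat, Sun, Mon, Tue — 3 of them qualify.
Total: 300 + 3 = 303.
Holidays: 2052-04-13 (Sat); 2052-05-07 (Tue); 2052-06-06 (Thu).
2 of the 3 holidays fall on weekdays; the rest are weekends and were already excluded.
Business days: 303 − 2 = 301.

301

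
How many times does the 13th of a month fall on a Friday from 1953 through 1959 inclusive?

Friday-the-13ths by year:
1953: Feb, Mar, Nov
1954: Aug
1955: May
1956: Jan, Apr, Jul
1957: Sep, Dec
1958: Jun
1959: Feb, Mar, Nov

14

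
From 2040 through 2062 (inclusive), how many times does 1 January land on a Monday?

Day of week of January 1 in each year:
2040: Sun, 2041: Tue, 2042: Wed, 2043: Thu, 2044: Fri, 2045: Sun, 2046: Mon ✓, 2047: Tue, 2048: Wed, 2049: Fri, 2050: Sat, 2051: Sun, 2052: Mon ✓, 2053: Wed, 2054: Thu, 2055: Fri, 2056: Sat, 2057: Mon ✓, 2058: Tue, 2059: Wed, 2060: Thu, 2061: Sat, 2062: Sun
Mondays: 2046, 2052, 2057.

3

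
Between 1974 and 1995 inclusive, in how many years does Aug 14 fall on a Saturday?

3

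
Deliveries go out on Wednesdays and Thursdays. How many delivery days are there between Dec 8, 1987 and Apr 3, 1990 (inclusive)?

242

Dec 8, 1987 is a Tuesday.
That's 848 days from start to end, counting both.
848 = 7 × 121 + 1, so there are 121 full weeks plus 1 extra day.
Each full week contributes 2 days from the set (Wed, Thu): 121 × 2 = 242.
The 1 extra day is Tue — none qualify.
Total: 242 + 0 = 242.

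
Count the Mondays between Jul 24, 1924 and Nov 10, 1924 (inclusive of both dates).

Jul 24, 1924 is a Thursday.
The range spans 110 days (inclusive of both endpoints).
110 = 7 × 15 + 5, so there are 15 full weeks plus 5 extra days.
Each full week contributes one Monday: 15 so far.
The 5 extra days are Thursday, Friday, Saturday, Sunday, Monday — 1 of them qualifies.
Total: 15 + 1 = 16.

16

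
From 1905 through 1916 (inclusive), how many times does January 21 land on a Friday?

2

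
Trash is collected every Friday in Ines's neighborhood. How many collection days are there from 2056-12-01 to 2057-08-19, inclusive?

38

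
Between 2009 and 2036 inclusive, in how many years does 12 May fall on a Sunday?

4

Day of week of May 12 in each year:
2009: Tue, 2010: Wed, 2011: Thu, 2012: Sat, 2013: Sun ✓, 2014: Mon, 2015: Tue, 2016: Thu, 2017: Fri, 2018: Sat, 2019: Sun ✓, 2020: Tue, 2021: Wed, 2022: Thu, 2023: Fri, 2024: Sun ✓, 2025: Mon, 2026: Tue, 2027: Wed, 2028: Fri, 2029: Sat, 2030: Sun ✓, 2031: Mon, 2032: Wed, 2033: Thu, 2034: Fri, 2035: Sat, 2036: Mon
Sundays: 2013, 2019, 2024, 2030.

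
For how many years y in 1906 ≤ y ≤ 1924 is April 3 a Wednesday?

3

Day of week of April 3 in each year:
1906: Tue, 1907: Wed ✓, 1908: Fri, 1909: Sat, 1910: Sun, 1911: Mon, 1912: Wed ✓, 1913: Thu, 1914: Fri, 1915: Sat, 1916: Mon, 1917: Tue, 1918: Wed ✓, 1919: Thu, 1920: Sat, 1921: Sun, 1922: Mon, 1923: Tue, 1924: Thu
Wednesdays: 1907, 1912, 1918.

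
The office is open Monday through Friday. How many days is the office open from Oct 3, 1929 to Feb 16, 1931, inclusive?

358 weekdays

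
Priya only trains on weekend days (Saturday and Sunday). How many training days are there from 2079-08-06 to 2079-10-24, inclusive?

23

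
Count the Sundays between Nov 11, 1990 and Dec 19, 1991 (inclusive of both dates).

58

Nov 11, 1990 is a Sunday.
That's 404 days from start to end, counting both.
404 = 7 × 57 + 5, so there are 57 full weeks plus 5 extra days.
Each full week contributes one Sunday: 57 so far.
The 5 extra days are Sun, Mon, Tue, Wed, Thu — 1 of them qualifies.
Total: 57 + 1 = 58.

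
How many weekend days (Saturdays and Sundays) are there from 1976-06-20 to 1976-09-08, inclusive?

23

1976-06-20 is a Sunday.
From 1976-06-20 to 1976-09-08 is 81 days inclusive.
81 = 7 × 11 + 4, so there are 11 full weeks plus 4 extra days.
Each full week contributes 2 weekend days (Sat, Sun): 11 × 2 = 22.
The 4 extra days are Sun, Mon, Tue, Wed — 1 of them qualifies.
Total: 22 + 1 = 23.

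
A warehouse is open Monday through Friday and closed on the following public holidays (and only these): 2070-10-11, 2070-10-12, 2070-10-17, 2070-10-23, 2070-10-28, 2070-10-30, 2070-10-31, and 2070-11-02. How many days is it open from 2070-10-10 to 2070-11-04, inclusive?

13

2070-10-10 is a Friday.
That's 26 days from start to end, counting both.
26 = 7 × 3 + 5, so there are 3 full weeks plus 5 extra days.
Each full week contributes 5 weekdays (Mon–Fri): 3 × 5 = 15.
The 5 extra days are Friday, Saturday, Sunday, Monday, Tuesday — 3 of them qualify.
Total: 15 + 3 = 18.
Holidays: 2070-10-11 (Sat); 2070-10-12 (Sun); 2070-10-17 (Fri); 2070-10-23 (Thu); 2070-10-28 (Tue); 2070-10-30 (Thu); 2070-10-31 (Fri); 2070-11-02 (Sun).
5 of the 8 holidays fall on weekdays; the rest are weekends and were already excluded.
Business days: 18 − 5 = 13.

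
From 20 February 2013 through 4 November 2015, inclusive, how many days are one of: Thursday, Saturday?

20 February 2013 is a Wednesday.
From 20 February 2013 to 4 November 2015 is 988 days inclusive.
988 = 7 × 141 + 1, so there are 141 full weeks plus 1 extra day.
Each full week contributes 2 days from the set (Thu, Sat): 141 × 2 = 282.
The 1 extra day is Wednesday — none qualify.
Total: 282 + 0 = 282.

282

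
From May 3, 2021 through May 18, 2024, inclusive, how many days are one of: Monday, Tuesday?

May 3, 2021 is a Monday.
From May 3, 2021 to May 18, 2024 is 1112 days inclusive.
1112 = 7 × 158 + 6, so there are 158 full weeks plus 6 extra days.
Each full week contributes 2 days from the set (Mon, Tue): 158 × 2 = 316.
The 6 extra days are Mon, Tue, Wed, Thu, Fri, Sat — 2 of them qualify.
Total: 316 + 2 = 318.

318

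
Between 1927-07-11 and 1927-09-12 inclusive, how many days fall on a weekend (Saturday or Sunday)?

1927-07-11 is a Monday.
From 1927-07-11 to 1927-09-12 is 64 days inclusive.
64 = 7 × 9 + 1, so there are 9 full weeks plus 1 extra day.
Each full week contributes 2 weekend days (Sat, Sun): 9 × 2 = 18.
The 1 extra day is Monday — none qualify.
Total: 18 + 0 = 18.

18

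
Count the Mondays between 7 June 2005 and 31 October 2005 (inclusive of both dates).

21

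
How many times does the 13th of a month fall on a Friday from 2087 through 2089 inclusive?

4

Friday-the-13ths by year:
2087: Jun
2088: Feb, Aug
2089: May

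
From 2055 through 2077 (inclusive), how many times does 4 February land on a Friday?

3

Day of week of February 4 in each year:
2055: Thu, 2056: Fri ✓, 2057: Sun, 2058: Mon, 2059: Tue, 2060: Wed, 2061: Fri ✓, 2062: Sat, 2063: Sun, 2064: Mon, 2065: Wed, 2066: Thu, 2067: Fri ✓, 2068: Sat, 2069: Mon, 2070: Tue, 2071: Wed, 2072: Thu, 2073: Sat, 2074: Sun, 2075: Mon, 2076: Tue, 2077: Thu
Fridays: 2056, 2061, 2067.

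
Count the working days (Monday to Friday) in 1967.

260

Jan 1, 1967 is a Sunday.
The range spans 365 days (inclusive of both endpoints).
365 = 7 × 52 + 1, so there are 52 full weeks plus 1 extra day.
Each full week contributes 5 weekdays (Mon–Fri): 52 × 5 = 260.
The 1 extra day is Sun — none qualify.
Total: 260 + 0 = 260.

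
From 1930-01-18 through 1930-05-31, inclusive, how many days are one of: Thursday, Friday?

1930-01-18 is a Saturday.
From 1930-01-18 to 1930-05-31 is 134 days inclusive.
134 = 7 × 19 + 1, so there are 19 full weeks plus 1 extra day.
Each full week contributes 2 days from the set (Thu, Fri): 19 × 2 = 38.
The 1 extra day is Sat — none qualify.
Total: 38 + 0 = 38.

38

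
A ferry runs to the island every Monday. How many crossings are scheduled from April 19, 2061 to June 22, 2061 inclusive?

April 19, 2061 is a Tuesday.
The range spans 65 days (inclusive of both endpoints).
65 = 7 × 9 + 2, so there are 9 full weeks plus 2 extra days.
Each full week contributes one Monday: 9 so far.
The 2 extra days are Tue, Wed — none qualify.
Total: 9 + 0 = 9.

9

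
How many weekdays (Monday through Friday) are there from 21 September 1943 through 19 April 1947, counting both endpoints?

934 weekdays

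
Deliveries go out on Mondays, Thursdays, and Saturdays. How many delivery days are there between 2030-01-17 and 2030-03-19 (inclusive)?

2030-01-17 is a Thursday.
That's 62 days from start to end, counting both.
62 = 7 × 8 + 6, so there are 8 full weeks plus 6 extra days.
Each full week contributes 3 days from the set (Mon, Thu, Sat): 8 × 3 = 24.
The 6 extra days are Thu, Fri, Sat, Sun, Mon, Tue — 3 of them qualify.
Total: 24 + 3 = 27.

27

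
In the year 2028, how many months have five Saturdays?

5

A month has five Saturdays exactly when Saturday falls within its first (length − 28) days.
Jan: 31 days, starts Sat → 5 of Sat, Sun, Mon ✓
Feb: 29 days, starts Tue → 5 of Tue
Mar: 31 days, starts Wed → 5 of Wed, Thu, Fri
Apr: 30 days, starts Sat → 5 of Sat, Sun ✓
May: 31 days, starts Mon → 5 of Mon, Tue, Wed
Jun: 30 days, starts Thu → 5 of Thu, Fri
Jul: 31 days, starts Sat → 5 of Sat, Sun, Mon ✓
Aug: 31 days, starts Tue → 5 of Tue, Wed, Thu
Sep: 30 days, starts Fri → 5 of Fri, Sat ✓
Oct: 31 days, starts Sun → 5 of Sun, Mon, Tue
Nov: 30 days, starts Wed → 5 of Wed, Thu
Dec: 31 days, starts Fri → 5 of Fri, Sat, Sun ✓
Months with five Saturdays: Jan, Apr, Jul, Sep, Dec.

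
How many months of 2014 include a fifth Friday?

A month has five Fridays exactly when Friday falls within its first (length − 28) days.
Jan: 31 days, starts Wed → 5 of Wed, Thu, Fri ✓
Feb: 28 days, starts Sat → 5 of (none)
Mar: 31 days, starts Sat → 5 of Sat, Sun, Mon
Apr: 30 days, starts Tue → 5 of Tue, Wed
May: 31 days, starts Thu → 5 of Thu, Fri, Sat ✓
Jun: 30 days, starts Sun → 5 of Sun, Mon
Jul: 31 days, starts Tue → 5 of Tue, Wed, Thu
Aug: 31 days, starts Fri → 5 of Fri, Sat, Sun ✓
Sep: 30 days, starts Mon → 5 of Mon, Tue
Oct: 31 days, starts Wed → 5 of Wed, Thu, Fri ✓
Nov: 30 days, starts Sat → 5 of Sat, Sun
Dec: 31 days, starts Mon → 5 of Mon, Tue, Wed
Months with five Fridays: Jan, May, Aug, Oct.

4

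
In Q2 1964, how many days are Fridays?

13

Apr 1, 1964 is a Wednesday.
From Apr 1, 1964 to Jun 30, 1964 is 91 days inclusive.
91 = 7 × 13, so the span is exactly 13 full weeks.
Each full week contributes one Friday: 13 so far.
Total: 13.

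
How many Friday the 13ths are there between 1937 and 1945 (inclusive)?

14

Friday-the-13ths by year:
1937: Aug
1938: May
1939: Jan, Oct
1940: Sep, Dec
1941: Jun
1942: Feb, Mar, Nov
1943: Aug
1944: Oct
1945: Apr, Jul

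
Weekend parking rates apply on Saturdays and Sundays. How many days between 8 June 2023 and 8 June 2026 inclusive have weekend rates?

314

8 June 2023 is a Thursday.
The range spans 1097 days (inclusive of both endpoints).
1097 = 7 × 156 + 5, so there are 156 full weeks plus 5 extra days.
Each full week contributes 2 weekend days (Sat, Sun): 156 × 2 = 312.
The 5 extra days are Thu, Fri, Sat, Sun, Mon — 2 of them qualify.
Total: 312 + 2 = 314.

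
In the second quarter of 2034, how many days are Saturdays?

April 1, 2034 is a Saturday.
From April 1, 2034 to June 30, 2034 is 91 days inclusive.
91 = 7 × 13, so the span is exactly 13 full weeks.
Each full week contributes one Saturday: 13 so far.
Total: 13.

13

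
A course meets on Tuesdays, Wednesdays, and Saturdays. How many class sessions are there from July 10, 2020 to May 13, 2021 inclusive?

July 10, 2020 is a Friday.
From July 10, 2020 to May 13, 2021 is 308 days inclusive.
308 = 7 × 44, so the span is exactly 44 full weeks.
Each full week contributes 3 days from the set (Tue, Wed, Sat): 44 × 3 = 132.
Total: 132.

132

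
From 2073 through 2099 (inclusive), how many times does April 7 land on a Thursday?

3

Day of week of April 7 in each year:
2073: Fri, 2074: Sat, 2075: Sun, 2076: Tue, 2077: Wed, 2078: Thu ✓, 2079: Fri, 2080: Sun, 2081: Mon, 2082: Tue, 2083: Wed, 2084: Fri, 2085: Sat, 2086: Sun, 2087: Mon, 2088: Wed, 2089: Thu ✓, 2090: Fri, 2091: Sat, 2092: Mon, 2093: Tue, 2094: Wed, 2095: Thu ✓, 2096: Sat, 2097: Sun, 2098: Mon, 2099: Tue
Thursdays: 2078, 2089, 2095.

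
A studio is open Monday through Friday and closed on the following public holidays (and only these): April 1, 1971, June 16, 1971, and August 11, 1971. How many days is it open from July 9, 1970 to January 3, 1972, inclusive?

July 9, 1970 is a Thursday.
From July 9, 1970 to January 3, 1972 is 544 days inclusive.
544 = 7 × 77 + 5, so there are 77 full weeks plus 5 extra days.
Each full week contributes 5 weekdays (Mon–Fri): 77 × 5 = 385.
The 5 extra days are Thu, Fri, Sat, Sun, Mon — 3 of them qualify.
Total: 385 + 3 = 388.
Holidays: April 1, 1971 (Thu); June 16, 1971 (Wed); August 11, 1971 (Wed).
All 3 holidays fall on weekdays, so subtract 3.
Business days: 388 − 3 = 385.

385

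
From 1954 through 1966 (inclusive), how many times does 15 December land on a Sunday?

2

Day of week of December 15 in each year:
1954: Wed, 1955: Thu, 1956: Sat, 1957: Sun ✓, 1958: Mon, 1959: Tue, 1960: Thu, 1961: Fri, 1962: Sat, 1963: Sun ✓, 1964: Tue, 1965: Wed, 1966: Thu
Sundays: 1957, 1963.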